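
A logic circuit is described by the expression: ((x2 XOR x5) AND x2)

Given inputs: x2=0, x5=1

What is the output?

Substituting: ((0 XOR 1) AND 0)
= 0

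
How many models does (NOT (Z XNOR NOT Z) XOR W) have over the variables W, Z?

Satisfying assignments: (0,0), (0,1)
Count: 2 out of 4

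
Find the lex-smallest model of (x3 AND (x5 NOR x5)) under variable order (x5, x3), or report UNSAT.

x5=0, x3=1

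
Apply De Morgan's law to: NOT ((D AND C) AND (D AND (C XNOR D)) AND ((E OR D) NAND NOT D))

NOT (D AND C) OR NOT (D AND (C XNOR D)) OR NOT ((E OR D) NAND NOT D)
De Morgan's: NOT(AND of terms) = OR of negations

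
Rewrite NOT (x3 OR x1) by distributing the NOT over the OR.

NOT x3 AND NOT x1
De Morgan's: NOT(OR of terms) = AND of negations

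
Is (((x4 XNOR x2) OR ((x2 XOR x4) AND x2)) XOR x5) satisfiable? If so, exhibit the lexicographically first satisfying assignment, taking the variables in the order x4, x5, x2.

x4=0, x5=0, x2=0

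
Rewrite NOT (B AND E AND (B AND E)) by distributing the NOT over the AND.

NOT B OR NOT E OR NOT (B AND E)
De Morgan's: NOT(AND of terms) = OR of negations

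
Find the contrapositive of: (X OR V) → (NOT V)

Contrapositive: V → NOT (X OR V)
Note: A statement and its contrapositive are logically equivalent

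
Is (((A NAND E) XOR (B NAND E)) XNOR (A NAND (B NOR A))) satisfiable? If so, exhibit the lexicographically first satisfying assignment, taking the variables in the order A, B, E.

A=0, B=1, E=1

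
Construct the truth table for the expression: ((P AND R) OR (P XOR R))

P | R | Output
--------------
0 | 0 | 0
0 | 1 | 1
1 | 0 | 1
1 | 1 | 1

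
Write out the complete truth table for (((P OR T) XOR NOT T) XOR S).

S | T | P | Output
------------------
0 | 0 | 0 | 1
0 | 0 | 1 | 0
0 | 1 | 0 | 1
0 | 1 | 1 | 1
1 | 0 | 0 | 0
1 | 0 | 1 | 1
1 | 1 | 0 | 0
1 | 1 | 1 | 0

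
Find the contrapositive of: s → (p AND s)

Contrapositive: NOT (p AND s) → NOT s
Note: A statement and its contrapositive are logically equivalent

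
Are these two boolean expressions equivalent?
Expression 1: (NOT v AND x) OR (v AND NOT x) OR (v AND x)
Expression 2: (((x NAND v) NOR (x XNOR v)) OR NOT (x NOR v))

Yes, they are equivalent — the two output columns agree on all 4 assignments:
v | x | Expression 1 | Expression 2
-----------------------------------
0 | 0 | 0 | 0
0 | 1 | 1 | 1
1 | 0 | 1 | 1
1 | 1 | 1 | 1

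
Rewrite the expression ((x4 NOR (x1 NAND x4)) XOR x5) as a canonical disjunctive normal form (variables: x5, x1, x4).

(x5 AND NOT x1 AND NOT x4) OR (x5 AND NOT x1 AND x4) OR (x5 AND x1 AND NOT x4) OR (x5 AND x1 AND x4)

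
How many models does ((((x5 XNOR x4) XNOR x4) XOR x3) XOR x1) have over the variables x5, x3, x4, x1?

Satisfying assignments: (0,0,0,1), (0,0,1,1), (0,1,0,0), (0,1,1,0), (1,0,0,0), (1,0,1,0), (1,1,0,1), (1,1,1,1)
Count: 8 out of 16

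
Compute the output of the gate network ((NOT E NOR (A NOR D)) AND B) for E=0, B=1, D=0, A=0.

Substituting: ((NOT 0 NOR (0 NOR 0)) AND 1)
= 0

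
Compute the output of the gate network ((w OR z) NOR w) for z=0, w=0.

Substituting: ((0 OR 0) NOR 0)
= 1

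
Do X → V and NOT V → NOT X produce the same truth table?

Yes, Contrapositive is always equivalent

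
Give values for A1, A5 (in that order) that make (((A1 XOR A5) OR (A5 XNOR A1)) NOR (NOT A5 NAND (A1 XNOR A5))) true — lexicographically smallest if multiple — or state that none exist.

UNSATISFIABLE - no assignment makes this expression true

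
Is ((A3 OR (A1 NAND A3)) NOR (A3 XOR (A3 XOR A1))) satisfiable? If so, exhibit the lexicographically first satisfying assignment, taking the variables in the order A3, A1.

UNSATISFIABLE - no assignment makes this expression true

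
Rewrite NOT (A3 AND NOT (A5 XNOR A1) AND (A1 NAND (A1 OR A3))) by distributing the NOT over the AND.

NOT A3 OR (A5 XNOR A1) OR NOT (A1 NAND (A1 OR A3))
De Morgan's: NOT(AND of terms) = OR of negations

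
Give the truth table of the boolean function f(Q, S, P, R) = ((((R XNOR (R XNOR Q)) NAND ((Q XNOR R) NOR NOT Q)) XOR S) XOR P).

Q | S | P | R | Output
----------------------
0 | 0 | 0 | 0 | 1
0 | 0 | 0 | 1 | 1
0 | 0 | 1 | 0 | 0
0 | 0 | 1 | 1 | 0
0 | 1 | 0 | 0 | 0
0 | 1 | 0 | 1 | 0
0 | 1 | 1 | 0 | 1
0 | 1 | 1 | 1 | 1
1 | 0 | 0 | 0 | 0
1 | 0 | 0 | 1 | 1
1 | 0 | 1 | 0 | 1
1 | 0 | 1 | 1 | 0
1 | 1 | 0 | 0 | 1
1 | 1 | 0 | 1 | 0
1 | 1 | 1 | 0 | 0
1 | 1 | 1 | 1 | 1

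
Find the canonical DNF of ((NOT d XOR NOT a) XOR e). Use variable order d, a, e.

(NOT d AND NOT a AND e) OR (NOT d AND a AND NOT e) OR (d AND NOT a AND NOT e) OR (d AND a AND e)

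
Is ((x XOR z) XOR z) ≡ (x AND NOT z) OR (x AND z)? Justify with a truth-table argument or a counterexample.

Yes, they are equivalent — the two output columns agree on all 4 assignments:
x | z | Expression 1 | Expression 2
-----------------------------------
0 | 0 | 0 | 0
0 | 1 | 0 | 0
1 | 0 | 1 | 1
1 | 1 | 1 | 1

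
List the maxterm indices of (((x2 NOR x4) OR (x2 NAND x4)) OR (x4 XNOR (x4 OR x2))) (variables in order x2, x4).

ΠM() = TRUE (no maxterms)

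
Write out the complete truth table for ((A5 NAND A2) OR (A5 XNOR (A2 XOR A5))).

A5 | A2 | Output
----------------
0 | 0 | 1
0 | 1 | 1
1 | 0 | 1
1 | 1 | 0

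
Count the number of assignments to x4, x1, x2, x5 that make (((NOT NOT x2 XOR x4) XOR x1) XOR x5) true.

Satisfying assignments: (0,0,0,1), (0,0,1,0), (0,1,0,0), (0,1,1,1), (1,0,0,0), (1,0,1,1), (1,1,0,1), (1,1,1,0)
Count: 8 out of 16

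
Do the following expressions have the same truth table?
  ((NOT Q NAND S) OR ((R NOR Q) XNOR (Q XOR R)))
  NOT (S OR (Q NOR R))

No. Counterexample: with S=0, Q=0, R=0, Expression 1 = 1 but Expression 2 = 0.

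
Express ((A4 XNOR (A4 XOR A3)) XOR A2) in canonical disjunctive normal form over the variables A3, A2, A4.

(NOT A3 AND NOT A2 AND NOT A4) OR (NOT A3 AND NOT A2 AND A4) OR (A3 AND A2 AND NOT A4) OR (A3 AND A2 AND A4)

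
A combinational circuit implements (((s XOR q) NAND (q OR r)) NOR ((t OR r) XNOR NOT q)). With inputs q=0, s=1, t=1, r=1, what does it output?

Substituting: (((1 XOR 0) NAND (0 OR 1)) NOR ((1 OR 1) XNOR NOT 0))
= 0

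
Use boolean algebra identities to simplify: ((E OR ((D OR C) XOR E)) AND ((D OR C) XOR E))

By absorption (E AND (E OR v) = E):
= ((D OR C) XOR E)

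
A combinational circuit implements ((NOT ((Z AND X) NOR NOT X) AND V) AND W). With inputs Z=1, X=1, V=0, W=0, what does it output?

Substituting: ((NOT ((1 AND 1) NOR NOT 1) AND 0) AND 0)
= 0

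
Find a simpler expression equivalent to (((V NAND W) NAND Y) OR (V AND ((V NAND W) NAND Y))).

By absorption (E OR (E AND v) = E):
= ((V NAND W) NAND Y)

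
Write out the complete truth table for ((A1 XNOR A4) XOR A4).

A1 | A4 | Output
----------------
0 | 0 | 1
0 | 1 | 1
1 | 0 | 0
1 | 1 | 0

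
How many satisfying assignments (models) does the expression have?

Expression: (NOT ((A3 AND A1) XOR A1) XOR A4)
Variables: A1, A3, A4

Satisfying assignments: (0,0,0), (0,1,0), (1,0,1), (1,1,0)
Count: 4 out of 8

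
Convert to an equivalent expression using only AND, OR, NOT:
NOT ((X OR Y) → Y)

(X OR Y) AND NOT Y
(Negated implication: NOT(A → B) = A AND NOT B)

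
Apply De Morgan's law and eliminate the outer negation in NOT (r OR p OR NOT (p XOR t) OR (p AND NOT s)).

NOT r AND NOT p AND (p XOR t) AND NOT (p AND NOT s)
De Morgan's: NOT(OR of terms) = AND of negations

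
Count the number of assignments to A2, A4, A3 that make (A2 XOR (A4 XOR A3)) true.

Satisfying assignments: (0,0,1), (0,1,0), (1,0,0), (1,1,1)
Count: 4 out of 8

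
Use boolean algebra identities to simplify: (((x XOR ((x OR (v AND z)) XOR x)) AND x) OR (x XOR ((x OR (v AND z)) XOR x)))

By absorption (E OR (E AND v) = E) then XOR self-cancellation ((E XOR v) XOR v = E):
= (x OR (v AND z))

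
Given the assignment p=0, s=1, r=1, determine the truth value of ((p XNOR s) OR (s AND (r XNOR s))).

Substituting: ((0 XNOR 1) OR (1 AND (1 XNOR 1)))
= 1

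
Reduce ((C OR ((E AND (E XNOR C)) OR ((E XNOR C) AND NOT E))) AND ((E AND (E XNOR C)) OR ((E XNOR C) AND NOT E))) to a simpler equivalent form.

By absorption (E AND (E OR v) = E) then distribution ((E AND v) OR (E AND NOT v) = E):
= (E XNOR C)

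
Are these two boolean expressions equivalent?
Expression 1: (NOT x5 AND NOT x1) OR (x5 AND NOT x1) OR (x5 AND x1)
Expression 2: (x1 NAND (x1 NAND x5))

Yes, they are equivalent — the two output columns agree on all 4 assignments:
x5 | x1 | Expression 1 | Expression 2
-------------------------------------
0 | 0 | 1 | 1
0 | 1 | 0 | 0
1 | 0 | 1 | 1
1 | 1 | 1 | 1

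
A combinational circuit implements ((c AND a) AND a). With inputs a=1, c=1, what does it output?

Substituting: ((1 AND 1) AND 1)
= 1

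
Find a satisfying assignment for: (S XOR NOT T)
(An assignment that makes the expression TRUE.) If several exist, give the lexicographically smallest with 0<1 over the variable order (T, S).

T=0, S=0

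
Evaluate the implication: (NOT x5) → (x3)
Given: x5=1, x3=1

Antecedent (NOT x5) = 0; consequent (x3) = 1.
0 → 1 = 1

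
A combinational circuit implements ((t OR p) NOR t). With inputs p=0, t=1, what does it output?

Substituting: ((1 OR 0) NOR 1)
= 0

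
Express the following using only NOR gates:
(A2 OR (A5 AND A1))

((A2 NOR ((A5 NOR A5) NOR (A1 NOR A1))) NOR (A2 NOR ((A5 NOR A5) NOR (A1 NOR A1))))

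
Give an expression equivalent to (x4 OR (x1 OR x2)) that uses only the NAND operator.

((x4 NAND x4) NAND (((x1 NAND x1) NAND (x2 NAND x2)) NAND ((x1 NAND x1) NAND (x2 NAND x2))))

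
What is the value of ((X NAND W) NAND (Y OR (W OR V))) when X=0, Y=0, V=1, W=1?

Substituting: ((0 NAND 1) NAND (0 OR (1 OR 1)))
= 0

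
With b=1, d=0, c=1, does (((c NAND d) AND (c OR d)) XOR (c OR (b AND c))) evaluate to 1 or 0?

Substituting: (((1 NAND 0) AND (1 OR 0)) XOR (1 OR (1 AND 1)))
= 0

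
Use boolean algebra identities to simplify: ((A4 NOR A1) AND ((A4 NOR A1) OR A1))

By absorption (E AND (E OR v) = E):
= (A4 NOR A1)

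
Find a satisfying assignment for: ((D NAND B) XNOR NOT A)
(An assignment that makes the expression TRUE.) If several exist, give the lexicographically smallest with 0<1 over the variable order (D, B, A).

D=0, B=0, A=0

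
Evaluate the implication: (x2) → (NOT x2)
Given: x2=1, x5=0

Antecedent (x2) = 1; consequent (NOT x2) = 0.
1 → 0 = 0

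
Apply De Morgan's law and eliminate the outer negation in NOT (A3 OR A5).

NOT A3 AND NOT A5
De Morgan's: NOT(OR of terms) = AND of negations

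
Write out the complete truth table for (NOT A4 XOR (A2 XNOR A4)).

A2 | A4 | Output
----------------
0 | 0 | 0
0 | 1 | 0
1 | 0 | 1
1 | 1 | 1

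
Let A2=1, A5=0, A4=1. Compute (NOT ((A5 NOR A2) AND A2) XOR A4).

Substituting: (NOT ((0 NOR 1) AND 1) XOR 1)
= 0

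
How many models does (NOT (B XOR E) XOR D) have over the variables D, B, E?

Satisfying assignments: (0,0,0), (0,1,1), (1,0,1), (1,1,0)
Count: 4 out of 8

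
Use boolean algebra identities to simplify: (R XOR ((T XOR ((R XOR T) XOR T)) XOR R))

By XOR self-cancellation ((E XOR v) XOR v = E) then XOR self-cancellation ((E XOR v) XOR v = E):
= (R XOR T)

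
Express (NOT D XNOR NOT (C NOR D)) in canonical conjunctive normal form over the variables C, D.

(C OR D) AND (C OR NOT D) AND (NOT C OR NOT D)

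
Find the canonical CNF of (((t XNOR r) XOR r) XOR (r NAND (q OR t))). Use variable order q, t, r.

(q OR t OR r) AND (q OR t OR NOT r) AND (q OR NOT t OR NOT r) AND (NOT q OR t OR r) AND (NOT q OR NOT t OR NOT r)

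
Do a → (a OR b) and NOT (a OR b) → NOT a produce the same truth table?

Yes, Contrapositive is always equivalent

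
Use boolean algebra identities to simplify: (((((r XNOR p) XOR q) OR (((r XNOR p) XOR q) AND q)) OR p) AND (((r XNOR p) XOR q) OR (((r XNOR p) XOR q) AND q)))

By absorption (E AND (E OR v) = E) then absorption (E OR (E AND v) = E):
= ((r XNOR p) XOR q)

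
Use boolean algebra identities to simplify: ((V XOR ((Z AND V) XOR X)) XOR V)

By XOR self-cancellation ((E XOR v) XOR v = E):
= ((Z AND V) XOR X)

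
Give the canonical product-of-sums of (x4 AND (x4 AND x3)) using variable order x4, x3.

ΠM(0, 1, 2) = (x4 OR x3) AND (x4 OR NOT x3) AND (NOT x4 OR x3)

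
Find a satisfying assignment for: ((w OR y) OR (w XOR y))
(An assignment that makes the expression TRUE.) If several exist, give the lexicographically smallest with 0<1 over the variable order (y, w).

y=0, w=1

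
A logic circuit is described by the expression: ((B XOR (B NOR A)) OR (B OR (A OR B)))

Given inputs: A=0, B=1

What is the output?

Substituting: ((1 XOR (1 NOR 0)) OR (1 OR (0 OR 1)))
= 1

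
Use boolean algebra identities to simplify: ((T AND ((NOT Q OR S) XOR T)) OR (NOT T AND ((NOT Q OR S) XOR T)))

By distribution ((E AND v) OR (E AND NOT v) = E):
= ((NOT Q OR S) XOR T)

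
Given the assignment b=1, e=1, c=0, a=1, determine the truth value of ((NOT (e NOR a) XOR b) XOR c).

Substituting: ((NOT (1 NOR 1) XOR 1) XOR 0)
= 0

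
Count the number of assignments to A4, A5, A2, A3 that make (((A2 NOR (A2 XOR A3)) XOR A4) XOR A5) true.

Satisfying assignments: (0,0,0,0), (0,1,0,1), (0,1,1,0), (0,1,1,1), (1,0,0,1), (1,0,1,0), (1,0,1,1), (1,1,0,0)
Count: 8 out of 16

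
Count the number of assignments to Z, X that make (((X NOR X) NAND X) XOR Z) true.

Satisfying assignments: (0,0), (0,1)
Count: 2 out of 4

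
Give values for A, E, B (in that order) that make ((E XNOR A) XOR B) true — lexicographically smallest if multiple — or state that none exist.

A=0, E=0, B=0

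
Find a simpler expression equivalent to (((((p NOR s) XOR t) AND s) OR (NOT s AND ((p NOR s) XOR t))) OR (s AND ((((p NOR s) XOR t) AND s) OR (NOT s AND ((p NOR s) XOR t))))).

By absorption (E OR (E AND v) = E) then distribution ((E AND v) OR (E AND NOT v) = E):
= ((p NOR s) XOR t)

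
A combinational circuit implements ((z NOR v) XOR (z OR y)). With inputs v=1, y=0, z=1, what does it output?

Substituting: ((1 NOR 1) XOR (1 OR 0))
= 1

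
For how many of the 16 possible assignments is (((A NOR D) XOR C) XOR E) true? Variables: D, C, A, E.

Satisfying assignments: (0,0,0,0), (0,0,1,1), (0,1,0,1), (0,1,1,0), (1,0,0,1), (1,0,1,1), (1,1,0,0), (1,1,1,0)
Count: 8 out of 16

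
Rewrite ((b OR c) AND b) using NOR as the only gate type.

((((b NOR c) NOR (b NOR c)) NOR ((b NOR c) NOR (b NOR c))) NOR (b NOR b))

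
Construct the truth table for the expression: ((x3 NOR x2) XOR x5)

x2 | x3 | x5 | Output
---------------------
0 | 0 | 0 | 1
0 | 0 | 1 | 0
0 | 1 | 0 | 0
0 | 1 | 1 | 1
1 | 0 | 0 | 0
1 | 0 | 1 | 1
1 | 1 | 0 | 0
1 | 1 | 1 | 1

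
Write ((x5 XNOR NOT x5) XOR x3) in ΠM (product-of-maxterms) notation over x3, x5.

ΠM(0, 1) = (x3 OR x5) AND (x3 OR NOT x5)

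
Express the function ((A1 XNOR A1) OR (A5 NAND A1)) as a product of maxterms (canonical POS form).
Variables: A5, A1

ΠM() = TRUE (no maxterms)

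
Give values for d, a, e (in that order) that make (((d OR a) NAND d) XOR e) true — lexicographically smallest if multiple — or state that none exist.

d=0, a=0, e=0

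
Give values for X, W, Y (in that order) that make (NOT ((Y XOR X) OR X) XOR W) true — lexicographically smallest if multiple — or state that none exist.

X=0, W=0, Y=0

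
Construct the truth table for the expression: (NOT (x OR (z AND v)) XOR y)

v | z | y | x | Output
----------------------
0 | 0 | 0 | 0 | 1
0 | 0 | 0 | 1 | 0
0 | 0 | 1 | 0 | 0
0 | 0 | 1 | 1 | 1
0 | 1 | 0 | 0 | 1
0 | 1 | 0 | 1 | 0
0 | 1 | 1 | 0 | 0
0 | 1 | 1 | 1 | 1
1 | 0 | 0 | 0 | 1
1 | 0 | 0 | 1 | 0
1 | 0 | 1 | 0 | 0
1 | 0 | 1 | 1 | 1
1 | 1 | 0 | 0 | 0
1 | 1 | 0 | 1 | 0
1 | 1 | 1 | 0 | 1
1 | 1 | 1 | 1 | 1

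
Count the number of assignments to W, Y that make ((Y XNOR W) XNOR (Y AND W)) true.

Satisfying assignments: (0,1), (1,0), (1,1)
Count: 3 out of 4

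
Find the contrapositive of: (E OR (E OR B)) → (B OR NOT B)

Contrapositive: NOT (B OR NOT B) → NOT (E OR (E OR B))
Note: A statement and its contrapositive are logically equivalent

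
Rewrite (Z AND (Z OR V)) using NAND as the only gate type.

((Z NAND ((Z NAND Z) NAND (V NAND V))) NAND (Z NAND ((Z NAND Z) NAND (V NAND V))))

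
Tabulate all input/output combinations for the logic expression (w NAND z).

z | w | Output
--------------
0 | 0 | 1
0 | 1 | 1
1 | 0 | 1
1 | 1 | 0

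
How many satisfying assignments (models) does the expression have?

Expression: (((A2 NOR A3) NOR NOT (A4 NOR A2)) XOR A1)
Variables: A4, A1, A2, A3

Satisfying assignments: (0,0,0,1), (0,1,0,0), (0,1,1,0), (0,1,1,1), (1,1,0,0), (1,1,0,1), (1,1,1,0), (1,1,1,1)
Count: 8 out of 16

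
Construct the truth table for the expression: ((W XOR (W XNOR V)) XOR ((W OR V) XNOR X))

V | W | X | Output
------------------
0 | 0 | 0 | 0
0 | 0 | 1 | 1
0 | 1 | 0 | 1
0 | 1 | 1 | 0
1 | 0 | 0 | 0
1 | 0 | 1 | 1
1 | 1 | 0 | 0
1 | 1 | 1 | 1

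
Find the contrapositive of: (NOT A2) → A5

Contrapositive: NOT A5 → A2
Note: A statement and its contrapositive are logically equivalent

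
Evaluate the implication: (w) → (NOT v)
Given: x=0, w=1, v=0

Antecedent (w) = 1; consequent (NOT v) = 1.
1 → 1 = 1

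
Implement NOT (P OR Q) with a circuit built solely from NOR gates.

(((P NOR Q) NOR (P NOR Q)) NOR ((P NOR Q) NOR (P NOR Q)))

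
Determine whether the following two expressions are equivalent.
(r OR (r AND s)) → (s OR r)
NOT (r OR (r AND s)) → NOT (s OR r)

No, Inverse is not equivalent to original (counterexample: s=1, r=0)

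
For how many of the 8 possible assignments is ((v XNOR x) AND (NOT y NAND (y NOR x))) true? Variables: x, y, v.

Satisfying assignments: (0,1,0), (1,0,1), (1,1,1)
Count: 3 out of 8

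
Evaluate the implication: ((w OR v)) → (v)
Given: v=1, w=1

Antecedent ((w OR v)) = 1; consequent (v) = 1.
1 → 1 = 1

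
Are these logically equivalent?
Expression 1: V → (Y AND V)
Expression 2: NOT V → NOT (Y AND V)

No, Inverse is not equivalent to original (counterexample: V=1, Y=0)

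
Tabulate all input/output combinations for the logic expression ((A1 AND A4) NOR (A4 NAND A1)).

A1 | A4 | Output
----------------
0 | 0 | 0
0 | 1 | 0
1 | 0 | 0
1 | 1 | 0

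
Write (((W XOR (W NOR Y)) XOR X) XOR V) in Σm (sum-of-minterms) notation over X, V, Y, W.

Σm(0, 1, 3, 6, 10, 12, 13, 15) = (NOT X AND NOT V AND NOT Y AND NOT W) OR (NOT X AND NOT V AND NOT Y AND W) OR (NOT X AND NOT V AND Y AND W) OR (NOT X AND V AND Y AND NOT W) OR (X AND NOT V AND Y AND NOT W) OR (X AND V AND NOT Y AND NOT W) OR (X AND V AND NOT Y AND W) OR (X AND V AND Y AND W)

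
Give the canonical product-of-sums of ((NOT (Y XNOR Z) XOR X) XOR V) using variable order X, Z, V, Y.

ΠM(0, 3, 5, 6, 9, 10, 12, 15) = (X OR Z OR V OR Y) AND (X OR Z OR NOT V OR NOT Y) AND (X OR NOT Z OR V OR NOT Y) AND (X OR NOT Z OR NOT V OR Y) AND (NOT X OR Z OR V OR NOT Y) AND (NOT X OR Z OR NOT V OR Y) AND (NOT X OR NOT Z OR V OR Y) AND (NOT X OR NOT Z OR NOT V OR NOT Y)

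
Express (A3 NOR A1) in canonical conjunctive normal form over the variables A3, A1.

(A3 OR NOT A1) AND (NOT A3 OR A1) AND (NOT A3 OR NOT A1)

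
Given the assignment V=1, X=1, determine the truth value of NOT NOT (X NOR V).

Substituting: NOT NOT (1 NOR 1)
= 0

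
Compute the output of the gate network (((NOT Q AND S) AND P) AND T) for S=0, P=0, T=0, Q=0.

Substituting: (((NOT 0 AND 0) AND 0) AND 0)
= 0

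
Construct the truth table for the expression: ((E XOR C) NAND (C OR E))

E | C | Output
--------------
0 | 0 | 1
0 | 1 | 0
1 | 0 | 0
1 | 1 | 1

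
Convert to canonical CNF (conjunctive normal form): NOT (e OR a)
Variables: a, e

(a OR NOT e) AND (NOT a OR e) AND (NOT a OR NOT e)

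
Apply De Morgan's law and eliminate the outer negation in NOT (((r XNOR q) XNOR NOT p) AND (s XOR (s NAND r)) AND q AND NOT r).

NOT ((r XNOR q) XNOR NOT p) OR NOT (s XOR (s NAND r)) OR NOT q OR r
De Morgan's: NOT(AND of terms) = OR of negations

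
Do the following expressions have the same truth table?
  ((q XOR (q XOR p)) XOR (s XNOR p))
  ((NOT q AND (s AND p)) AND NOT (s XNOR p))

No. Counterexample: with q=0, p=0, s=0, Expression 1 = 1 but Expression 2 = 0.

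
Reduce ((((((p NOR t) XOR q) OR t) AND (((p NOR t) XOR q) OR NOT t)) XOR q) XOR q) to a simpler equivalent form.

By XOR self-cancellation ((E XOR v) XOR v = E) then distribution ((E OR v) AND (E OR NOT v) = E):
= ((p NOR t) XOR q)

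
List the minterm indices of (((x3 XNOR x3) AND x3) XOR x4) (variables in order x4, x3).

Σm(1, 2) = (NOT x4 AND x3) OR (x4 AND NOT x3)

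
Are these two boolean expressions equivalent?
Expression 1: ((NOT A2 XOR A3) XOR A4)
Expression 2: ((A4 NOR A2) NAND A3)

No. Counterexample: with A3=0, A2=0, A4=1, Expression 1 = 0 but Expression 2 = 1.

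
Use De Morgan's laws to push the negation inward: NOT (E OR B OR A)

NOT E AND NOT B AND NOT A
De Morgan's: NOT(OR of terms) = AND of negations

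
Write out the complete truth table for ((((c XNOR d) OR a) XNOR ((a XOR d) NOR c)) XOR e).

e | d | c | a | Output
----------------------
0 | 0 | 0 | 0 | 1
0 | 0 | 0 | 1 | 0
0 | 0 | 1 | 0 | 1
0 | 0 | 1 | 1 | 0
0 | 1 | 0 | 0 | 1
0 | 1 | 0 | 1 | 1
0 | 1 | 1 | 0 | 0
0 | 1 | 1 | 1 | 0
1 | 0 | 0 | 0 | 0
1 | 0 | 0 | 1 | 1
1 | 0 | 1 | 0 | 0
1 | 0 | 1 | 1 | 1
1 | 1 | 0 | 0 | 0
1 | 1 | 0 | 1 | 0
1 | 1 | 1 | 0 | 1
1 | 1 | 1 | 1 | 1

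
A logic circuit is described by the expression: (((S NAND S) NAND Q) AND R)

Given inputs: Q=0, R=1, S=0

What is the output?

Substituting: (((0 NAND 0) NAND 0) AND 1)
= 1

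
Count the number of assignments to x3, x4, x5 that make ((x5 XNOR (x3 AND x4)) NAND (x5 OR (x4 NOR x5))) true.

Satisfying assignments: (0,0,1), (0,1,0), (0,1,1), (1,0,1), (1,1,0)
Count: 5 out of 8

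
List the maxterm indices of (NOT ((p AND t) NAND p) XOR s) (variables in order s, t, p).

ΠM(0, 1, 2, 7) = (s OR t OR p) AND (s OR t OR NOT p) AND (s OR NOT t OR p) AND (NOT s OR NOT t OR NOT p)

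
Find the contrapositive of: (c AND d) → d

Contrapositive: NOT d → NOT (c AND d)
Note: A statement and its contrapositive are logically equivalent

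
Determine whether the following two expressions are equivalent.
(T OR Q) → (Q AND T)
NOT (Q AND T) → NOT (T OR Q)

Yes, Contrapositive is always equivalent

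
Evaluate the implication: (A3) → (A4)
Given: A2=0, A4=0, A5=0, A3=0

Antecedent (A3) = 0; consequent (A4) = 0.
0 → 0 = 1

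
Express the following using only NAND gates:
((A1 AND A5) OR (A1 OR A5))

((((A1 NAND A5) NAND (A1 NAND A5)) NAND ((A1 NAND A5) NAND (A1 NAND A5))) NAND (((A1 NAND A1) NAND (A5 NAND A5)) NAND ((A1 NAND A1) NAND (A5 NAND A5))))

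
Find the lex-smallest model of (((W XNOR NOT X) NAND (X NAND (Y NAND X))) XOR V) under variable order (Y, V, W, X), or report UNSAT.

Y=0, V=0, W=0, X=0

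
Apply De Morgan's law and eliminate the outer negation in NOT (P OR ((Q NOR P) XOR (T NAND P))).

NOT P AND NOT ((Q NOR P) XOR (T NAND P))
De Morgan's: NOT(OR of terms) = AND of negations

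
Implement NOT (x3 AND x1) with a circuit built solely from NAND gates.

(((x3 NAND x1) NAND (x3 NAND x1)) NAND ((x3 NAND x1) NAND (x3 NAND x1)))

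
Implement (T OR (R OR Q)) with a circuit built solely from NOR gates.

((T NOR ((R NOR Q) NOR (R NOR Q))) NOR (T NOR ((R NOR Q) NOR (R NOR Q))))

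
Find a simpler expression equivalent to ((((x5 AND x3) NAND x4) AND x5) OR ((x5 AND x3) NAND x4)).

By absorption (E OR (E AND v) = E):
= ((x5 AND x3) NAND x4)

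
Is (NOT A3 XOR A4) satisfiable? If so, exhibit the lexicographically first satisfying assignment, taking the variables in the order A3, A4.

A3=0, A4=0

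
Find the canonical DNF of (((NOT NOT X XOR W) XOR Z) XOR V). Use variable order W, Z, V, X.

(NOT W AND NOT Z AND NOT V AND X) OR (NOT W AND NOT Z AND V AND NOT X) OR (NOT W AND Z AND NOT V AND NOT X) OR (NOT W AND Z AND V AND X) OR (W AND NOT Z AND NOT V AND NOT X) OR (W AND NOT Z AND V AND X) OR (W AND Z AND NOT V AND X) OR (W AND Z AND V AND NOT X)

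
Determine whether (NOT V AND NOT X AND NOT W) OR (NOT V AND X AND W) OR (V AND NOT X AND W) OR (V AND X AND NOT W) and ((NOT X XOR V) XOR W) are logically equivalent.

Yes, they are equivalent — the two output columns agree on all 8 assignments:
V | X | W | Expression 1 | Expression 2
---------------------------------------
0 | 0 | 0 | 1 | 1
0 | 0 | 1 | 0 | 0
0 | 1 | 0 | 0 | 0
0 | 1 | 1 | 1 | 1
1 | 0 | 0 | 0 | 0
1 | 0 | 1 | 1 | 1
1 | 1 | 0 | 1 | 1
1 | 1 | 1 | 0 | 0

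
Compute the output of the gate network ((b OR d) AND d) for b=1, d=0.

Substituting: ((1 OR 0) AND 0)
= 0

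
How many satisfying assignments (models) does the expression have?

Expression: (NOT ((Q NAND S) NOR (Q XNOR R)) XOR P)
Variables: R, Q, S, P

Satisfying assignments: (0,0,0,0), (0,0,1,0), (0,1,0,0), (0,1,1,1), (1,0,0,0), (1,0,1,0), (1,1,0,0), (1,1,1,0)
Count: 8 out of 16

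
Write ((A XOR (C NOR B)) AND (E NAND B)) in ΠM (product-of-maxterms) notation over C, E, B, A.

ΠM(1, 2, 5, 6, 7, 8, 10, 12, 14, 15) = (C OR E OR B OR NOT A) AND (C OR E OR NOT B OR A) AND (C OR NOT E OR B OR NOT A) AND (C OR NOT E OR NOT B OR A) AND (C OR NOT E OR NOT B OR NOT A) AND (NOT C OR E OR B OR A) AND (NOT C OR E OR NOT B OR A) AND (NOT C OR NOT E OR B OR A) AND (NOT C OR NOT E OR NOT B OR A) AND (NOT C OR NOT E OR NOT B OR NOT A)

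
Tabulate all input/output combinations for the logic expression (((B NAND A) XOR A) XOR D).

D | A | B | Output
------------------
0 | 0 | 0 | 1
0 | 0 | 1 | 1
0 | 1 | 0 | 0
0 | 1 | 1 | 1
1 | 0 | 0 | 0
1 | 0 | 1 | 0
1 | 1 | 0 | 1
1 | 1 | 1 | 0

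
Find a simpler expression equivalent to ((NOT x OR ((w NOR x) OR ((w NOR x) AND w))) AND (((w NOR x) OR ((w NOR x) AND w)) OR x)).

By distribution ((E OR v) AND (E OR NOT v) = E) then absorption (E OR (E AND v) = E):
= (w NOR x)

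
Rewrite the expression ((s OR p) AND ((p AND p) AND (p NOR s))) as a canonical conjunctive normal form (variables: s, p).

(s OR p) AND (s OR NOT p) AND (NOT s OR p) AND (NOT s OR NOT p)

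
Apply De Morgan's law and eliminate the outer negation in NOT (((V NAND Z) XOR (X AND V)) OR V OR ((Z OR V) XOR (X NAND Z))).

NOT ((V NAND Z) XOR (X AND V)) AND NOT V AND NOT ((Z OR V) XOR (X NAND Z))
De Morgan's: NOT(OR of terms) = AND of negations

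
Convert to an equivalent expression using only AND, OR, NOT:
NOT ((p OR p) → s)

(p OR p) AND NOT s
(Negated implication: NOT(A → B) = A AND NOT B)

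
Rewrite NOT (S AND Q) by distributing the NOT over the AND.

NOT S OR NOT Q
De Morgan's: NOT(AND of terms) = OR of negations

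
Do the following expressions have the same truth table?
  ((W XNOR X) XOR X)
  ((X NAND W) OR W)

No. Counterexample: with W=1, X=0, Expression 1 = 0 but Expression 2 = 1.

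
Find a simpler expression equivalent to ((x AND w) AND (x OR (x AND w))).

By absorption (E AND (E OR v) = E):
= (x AND w)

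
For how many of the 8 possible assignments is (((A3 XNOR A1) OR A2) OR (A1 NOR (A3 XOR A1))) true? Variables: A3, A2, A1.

Satisfying assignments: (0,0,0), (0,1,0), (0,1,1), (1,0,1), (1,1,0), (1,1,1)
Count: 6 out of 8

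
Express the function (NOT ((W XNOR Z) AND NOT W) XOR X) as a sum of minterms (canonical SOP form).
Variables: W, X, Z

Σm(1, 2, 4, 5) = (NOT W AND NOT X AND Z) OR (NOT W AND X AND NOT Z) OR (W AND NOT X AND NOT Z) OR (W AND NOT X AND Z)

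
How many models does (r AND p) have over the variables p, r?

Satisfying assignments: (1,1)
Count: 1 out of 4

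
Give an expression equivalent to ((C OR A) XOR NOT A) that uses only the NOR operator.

((((((C NOR A) NOR (C NOR A)) NOR (A NOR A)) NOR (((C NOR A) NOR (C NOR A)) NOR (A NOR A))) NOR ((((C NOR A) NOR (C NOR A)) NOR (A NOR A)) NOR (((C NOR A) NOR (C NOR A)) NOR (A NOR A)))) NOR ((((((C NOR A) NOR (C NOR A)) NOR ((C NOR A) NOR (C NOR A))) NOR ((A NOR A) NOR (A NOR A))) NOR ((((C NOR A) NOR (C NOR A)) NOR ((C NOR A) NOR (C NOR A))) NOR ((A NOR A) NOR (A NOR A)))) NOR (((((C NOR A) NOR (C NOR A)) NOR ((C NOR A) NOR (C NOR A))) NOR ((A NOR A) NOR (A NOR A))) NOR ((((C NOR A) NOR (C NOR A)) NOR ((C NOR A) NOR (C NOR A))) NOR ((A NOR A) NOR (A NOR A))))))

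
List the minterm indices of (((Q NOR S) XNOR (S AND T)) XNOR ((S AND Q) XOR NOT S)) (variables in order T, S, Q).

Σm(1, 3, 5, 6) = (NOT T AND NOT S AND Q) OR (NOT T AND S AND Q) OR (T AND NOT S AND Q) OR (T AND S AND NOT Q)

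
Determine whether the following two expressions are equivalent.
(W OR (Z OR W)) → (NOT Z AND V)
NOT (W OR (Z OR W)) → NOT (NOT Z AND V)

No, Inverse is not equivalent to original (counterexample: W=0, Z=0, V=1)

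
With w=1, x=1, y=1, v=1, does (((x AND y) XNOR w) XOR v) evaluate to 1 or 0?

Substituting: (((1 AND 1) XNOR 1) XOR 1)
= 0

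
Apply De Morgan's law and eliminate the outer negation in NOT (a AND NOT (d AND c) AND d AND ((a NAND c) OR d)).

NOT a OR (d AND c) OR NOT d OR NOT ((a NAND c) OR d)
De Morgan's: NOT(AND of terms) = OR of negations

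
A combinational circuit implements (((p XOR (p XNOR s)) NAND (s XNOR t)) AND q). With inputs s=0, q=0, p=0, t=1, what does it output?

Substituting: (((0 XOR (0 XNOR 0)) NAND (0 XNOR 1)) AND 0)
= 0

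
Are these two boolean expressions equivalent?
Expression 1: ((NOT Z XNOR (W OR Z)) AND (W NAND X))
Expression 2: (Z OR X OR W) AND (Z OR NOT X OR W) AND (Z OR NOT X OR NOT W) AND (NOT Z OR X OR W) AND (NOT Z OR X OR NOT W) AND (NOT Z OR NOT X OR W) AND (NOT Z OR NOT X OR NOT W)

Yes, they are equivalent — the two output columns agree on all 8 assignments:
Z | X | W | Expression 1 | Expression 2
---------------------------------------
0 | 0 | 0 | 0 | 0
0 | 0 | 1 | 1 | 1
0 | 1 | 0 | 0 | 0
0 | 1 | 1 | 0 | 0
1 | 0 | 0 | 0 | 0
1 | 0 | 1 | 0 | 0
1 | 1 | 0 | 0 | 0
1 | 1 | 1 | 0 | 0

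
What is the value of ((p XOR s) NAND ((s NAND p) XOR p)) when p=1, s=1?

Substituting: ((1 XOR 1) NAND ((1 NAND 1) XOR 1))
= 1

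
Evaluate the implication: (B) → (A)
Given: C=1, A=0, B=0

Antecedent (B) = 0; consequent (A) = 0.
0 → 0 = 1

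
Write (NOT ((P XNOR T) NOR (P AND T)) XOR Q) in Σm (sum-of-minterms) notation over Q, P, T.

Σm(0, 3, 5, 6) = (NOT Q AND NOT P AND NOT T) OR (NOT Q AND P AND T) OR (Q AND NOT P AND T) OR (Q AND P AND NOT T)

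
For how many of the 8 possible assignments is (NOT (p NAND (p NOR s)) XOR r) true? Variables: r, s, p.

Satisfying assignments: (1,0,0), (1,0,1), (1,1,0), (1,1,1)
Count: 4 out of 8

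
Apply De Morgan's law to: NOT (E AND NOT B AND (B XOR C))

NOT E OR B OR NOT (B XOR C)
De Morgan's: NOT(AND of terms) = OR of negations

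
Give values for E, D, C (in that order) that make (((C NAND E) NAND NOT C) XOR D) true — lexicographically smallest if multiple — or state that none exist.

E=0, D=0, C=1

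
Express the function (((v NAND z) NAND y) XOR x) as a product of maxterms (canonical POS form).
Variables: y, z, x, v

ΠM(2, 3, 6, 7, 8, 9, 12, 15) = (y OR z OR NOT x OR v) AND (y OR z OR NOT x OR NOT v) AND (y OR NOT z OR NOT x OR v) AND (y OR NOT z OR NOT x OR NOT v) AND (NOT y OR z OR x OR v) AND (NOT y OR z OR x OR NOT v) AND (NOT y OR NOT z OR x OR v) AND (NOT y OR NOT z OR NOT x OR NOT v)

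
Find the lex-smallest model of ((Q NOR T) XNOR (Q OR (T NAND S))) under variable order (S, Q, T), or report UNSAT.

S=0, Q=0, T=0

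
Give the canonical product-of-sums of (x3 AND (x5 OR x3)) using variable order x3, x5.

ΠM(0, 1) = (x3 OR x5) AND (x3 OR NOT x5)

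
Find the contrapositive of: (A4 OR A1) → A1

Contrapositive: NOT A1 → NOT (A4 OR A1)
Note: A statement and its contrapositive are logically equivalent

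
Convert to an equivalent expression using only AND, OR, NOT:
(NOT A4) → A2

A4 OR A2
(Implication elimination: A → B = NOT A OR B)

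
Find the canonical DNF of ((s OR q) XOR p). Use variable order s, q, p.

(NOT s AND NOT q AND p) OR (NOT s AND q AND NOT p) OR (s AND NOT q AND NOT p) OR (s AND q AND NOT p)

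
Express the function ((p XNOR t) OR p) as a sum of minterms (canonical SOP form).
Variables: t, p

Σm(0, 1, 3) = (NOT t AND NOT p) OR (NOT t AND p) OR (t AND p)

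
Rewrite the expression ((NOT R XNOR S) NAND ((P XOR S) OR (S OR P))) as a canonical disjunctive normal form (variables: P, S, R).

(NOT P AND NOT S AND NOT R) OR (NOT P AND NOT S AND R) OR (NOT P AND S AND R) OR (P AND NOT S AND NOT R) OR (P AND S AND R)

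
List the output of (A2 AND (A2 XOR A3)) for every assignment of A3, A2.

A3 | A2 | Output
----------------
0 | 0 | 0
0 | 1 | 1
1 | 0 | 0
1 | 1 | 0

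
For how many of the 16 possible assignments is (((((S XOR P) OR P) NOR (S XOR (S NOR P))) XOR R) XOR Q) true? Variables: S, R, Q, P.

Satisfying assignments: (0,0,1,0), (0,0,1,1), (0,1,0,0), (0,1,0,1), (1,0,1,0), (1,0,1,1), (1,1,0,0), (1,1,0,1)
Count: 8 out of 16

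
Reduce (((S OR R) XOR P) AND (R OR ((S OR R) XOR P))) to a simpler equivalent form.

By absorption (E AND (E OR v) = E):
= ((S OR R) XOR P)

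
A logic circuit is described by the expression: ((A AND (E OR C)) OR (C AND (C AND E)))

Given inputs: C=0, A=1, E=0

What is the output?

Substituting: ((1 AND (0 OR 0)) OR (0 AND (0 AND 0)))
= 0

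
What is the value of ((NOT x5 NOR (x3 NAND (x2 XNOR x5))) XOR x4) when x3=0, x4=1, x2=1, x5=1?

Substituting: ((NOT 1 NOR (0 NAND (1 XNOR 1))) XOR 1)
= 1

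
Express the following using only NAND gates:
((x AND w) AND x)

((((x NAND w) NAND (x NAND w)) NAND x) NAND (((x NAND w) NAND (x NAND w)) NAND x))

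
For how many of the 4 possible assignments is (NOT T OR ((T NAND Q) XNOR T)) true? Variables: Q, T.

Satisfying assignments: (0,0), (0,1), (1,0)
Count: 3 out of 4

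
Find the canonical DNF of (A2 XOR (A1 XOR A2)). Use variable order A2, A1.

(NOT A2 AND A1) OR (A2 AND A1)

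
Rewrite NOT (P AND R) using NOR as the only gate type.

(((P NOR P) NOR (R NOR R)) NOR ((P NOR P) NOR (R NOR R)))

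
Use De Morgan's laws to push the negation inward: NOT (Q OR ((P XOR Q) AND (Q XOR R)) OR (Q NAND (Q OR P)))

NOT Q AND NOT ((P XOR Q) AND (Q XOR R)) AND NOT (Q NAND (Q OR P))
De Morgan's: NOT(OR of terms) = AND of negations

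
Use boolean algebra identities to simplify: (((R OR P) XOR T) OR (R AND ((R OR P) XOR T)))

By absorption (E OR (E AND v) = E):
= ((R OR P) XOR T)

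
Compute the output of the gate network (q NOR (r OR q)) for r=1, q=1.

Substituting: (1 NOR (1 OR 1))
= 0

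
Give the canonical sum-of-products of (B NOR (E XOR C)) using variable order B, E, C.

Σm(0, 3) = (NOT B AND NOT E AND NOT C) OR (NOT B AND E AND C)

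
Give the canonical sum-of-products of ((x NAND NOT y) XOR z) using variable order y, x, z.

Σm(0, 3, 4, 6) = (NOT y AND NOT x AND NOT z) OR (NOT y AND x AND z) OR (y AND NOT x AND NOT z) OR (y AND x AND NOT z)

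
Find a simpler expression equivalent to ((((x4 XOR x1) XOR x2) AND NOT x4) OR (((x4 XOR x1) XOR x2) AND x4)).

By distribution ((E AND v) OR (E AND NOT v) = E):
= ((x4 XOR x1) XOR x2)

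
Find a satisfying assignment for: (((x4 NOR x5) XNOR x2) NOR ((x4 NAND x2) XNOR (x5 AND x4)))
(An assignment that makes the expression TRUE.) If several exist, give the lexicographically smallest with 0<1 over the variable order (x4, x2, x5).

x4=0, x2=0, x5=0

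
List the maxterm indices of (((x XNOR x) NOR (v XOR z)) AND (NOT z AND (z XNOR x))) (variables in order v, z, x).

ΠM(0, 1, 2, 3, 4, 5, 6, 7) = (v OR z OR x) AND (v OR z OR NOT x) AND (v OR NOT z OR x) AND (v OR NOT z OR NOT x) AND (NOT v OR z OR x) AND (NOT v OR z OR NOT x) AND (NOT v OR NOT z OR x) AND (NOT v OR NOT z OR NOT x)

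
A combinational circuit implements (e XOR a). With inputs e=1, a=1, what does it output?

Substituting: (1 XOR 1)
= 0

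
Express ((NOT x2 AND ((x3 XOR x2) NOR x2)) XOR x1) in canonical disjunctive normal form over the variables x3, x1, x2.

(NOT x3 AND NOT x1 AND NOT x2) OR (NOT x3 AND x1 AND x2) OR (x3 AND x1 AND NOT x2) OR (x3 AND x1 AND x2)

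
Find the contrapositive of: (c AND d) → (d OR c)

Contrapositive: NOT (d OR c) → NOT (c AND d)
Note: A statement and its contrapositive are logically equivalent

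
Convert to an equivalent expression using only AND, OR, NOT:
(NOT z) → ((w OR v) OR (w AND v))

z OR ((w OR v) OR (w AND v))
(Implication elimination: A → B = NOT A OR B)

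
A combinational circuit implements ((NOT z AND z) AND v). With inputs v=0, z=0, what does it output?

Substituting: ((NOT 0 AND 0) AND 0)
= 0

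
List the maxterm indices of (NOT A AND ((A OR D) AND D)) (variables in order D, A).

ΠM(0, 1, 3) = (D OR A) AND (D OR NOT A) AND (NOT D OR NOT A)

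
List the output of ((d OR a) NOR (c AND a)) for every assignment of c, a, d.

c | a | d | Output
------------------
0 | 0 | 0 | 1
0 | 0 | 1 | 0
0 | 1 | 0 | 0
0 | 1 | 1 | 0
1 | 0 | 0 | 1
1 | 0 | 1 | 0
1 | 1 | 0 | 0
1 | 1 | 1 | 0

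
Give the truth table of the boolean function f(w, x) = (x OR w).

w | x | Output
--------------
0 | 0 | 0
0 | 1 | 1
1 | 0 | 1
1 | 1 | 1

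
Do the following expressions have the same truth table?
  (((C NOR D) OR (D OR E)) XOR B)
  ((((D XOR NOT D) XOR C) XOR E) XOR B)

No. Counterexample: with C=0, E=1, D=0, B=0, Expression 1 = 1 but Expression 2 = 0.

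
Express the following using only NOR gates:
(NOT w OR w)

(((w NOR w) NOR w) NOR ((w NOR w) NOR w))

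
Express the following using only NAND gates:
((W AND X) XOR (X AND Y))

((((W NAND X) NAND (W NAND X)) NAND (((W NAND X) NAND (W NAND X)) NAND ((X NAND Y) NAND (X NAND Y)))) NAND (((X NAND Y) NAND (X NAND Y)) NAND (((W NAND X) NAND (W NAND X)) NAND ((X NAND Y) NAND (X NAND Y)))))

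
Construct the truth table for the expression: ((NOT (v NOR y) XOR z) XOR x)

z | v | x | y | Output
----------------------
0 | 0 | 0 | 0 | 0
0 | 0 | 0 | 1 | 1
0 | 0 | 1 | 0 | 1
0 | 0 | 1 | 1 | 0
0 | 1 | 0 | 0 | 1
0 | 1 | 0 | 1 | 1
0 | 1 | 1 | 0 | 0
0 | 1 | 1 | 1 | 0
1 | 0 | 0 | 0 | 1
1 | 0 | 0 | 1 | 0
1 | 0 | 1 | 0 | 0
1 | 0 | 1 | 1 | 1
1 | 1 | 0 | 0 | 0
1 | 1 | 0 | 1 | 0
1 | 1 | 1 | 0 | 1
1 | 1 | 1 | 1 | 1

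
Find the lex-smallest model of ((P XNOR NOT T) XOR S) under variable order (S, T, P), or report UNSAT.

S=0, T=0, P=1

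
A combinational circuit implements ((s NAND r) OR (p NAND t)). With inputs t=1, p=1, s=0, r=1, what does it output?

Substituting: ((0 NAND 1) OR (1 NAND 1))
= 1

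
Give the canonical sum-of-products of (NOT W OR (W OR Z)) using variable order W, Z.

Σm(0, 1, 2, 3) = (NOT W AND NOT Z) OR (NOT W AND Z) OR (W AND NOT Z) OR (W AND Z)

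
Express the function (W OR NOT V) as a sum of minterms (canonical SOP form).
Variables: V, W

Σm(0, 1, 3) = (NOT V AND NOT W) OR (NOT V AND W) OR (V AND W)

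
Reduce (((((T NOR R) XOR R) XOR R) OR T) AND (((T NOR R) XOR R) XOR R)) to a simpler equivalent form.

By absorption (E AND (E OR v) = E) then XOR self-cancellation ((E XOR v) XOR v = E):
= (T NOR R)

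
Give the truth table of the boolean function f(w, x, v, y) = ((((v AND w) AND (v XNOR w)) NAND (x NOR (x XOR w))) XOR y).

w | x | v | y | Output
----------------------
0 | 0 | 0 | 0 | 1
0 | 0 | 0 | 1 | 0
0 | 0 | 1 | 0 | 1
0 | 0 | 1 | 1 | 0
0 | 1 | 0 | 0 | 1
0 | 1 | 0 | 1 | 0
0 | 1 | 1 | 0 | 1
0 | 1 | 1 | 1 | 0
1 | 0 | 0 | 0 | 1
1 | 0 | 0 | 1 | 0
1 | 0 | 1 | 0 | 1
1 | 0 | 1 | 1 | 0
1 | 1 | 0 | 0 | 1
1 | 1 | 0 | 1 | 0
1 | 1 | 1 | 0 | 1
1 | 1 | 1 | 1 | 0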